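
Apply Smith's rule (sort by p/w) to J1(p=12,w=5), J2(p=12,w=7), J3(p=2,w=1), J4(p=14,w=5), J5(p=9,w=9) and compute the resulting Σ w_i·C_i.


WSPT order (by p/w): J5 → J2 → J3 → J1 → J4
  J5: C=9, w·C=9×9=81
  J2: C=21, w·C=7×21=147
  J3: C=23, w·C=1×23=23
  J1: C=35, w·C=5×35=175
  J4: C=49, w·C=5×49=245
Σ w·C = 671
= 671


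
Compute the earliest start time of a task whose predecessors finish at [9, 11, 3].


ES = max of all predecessor completion times
Predecessors: [9, 11, 3]
ES = max(9, 11, 3)
= 11


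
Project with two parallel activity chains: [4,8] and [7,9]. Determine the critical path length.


Path A: 4 + 8 = 12
Path B: 7 + 9 = 16
Critical path = longest = max(12, 16)
= 16 (Path B)


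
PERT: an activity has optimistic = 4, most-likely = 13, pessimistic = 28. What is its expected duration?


te = (o + 4m + p) / 6
= (4 + 4×13 + 28) / 6
= (4 + 52 + 28) / 6
= 84 / 6
= 14.00


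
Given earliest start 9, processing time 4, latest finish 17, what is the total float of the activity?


EF = ES + duration = 9 + 4 = 13
LS = LF - duration = 17 - 4 = 13
Total Float = LF - EF = 17 - 13
(or LS - ES = 13 - 9)
= 4


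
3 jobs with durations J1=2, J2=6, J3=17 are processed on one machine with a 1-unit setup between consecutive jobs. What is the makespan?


Makespan = Σ processing + (n-1) × setup
= (2 + 6 + 17) + (3-1)×1
= 25 + 2
= 27 time units


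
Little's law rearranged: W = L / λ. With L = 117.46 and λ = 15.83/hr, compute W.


Little's law: L = λW → W = L / λ
= 117.46 / 15.83
= 7.42 hours


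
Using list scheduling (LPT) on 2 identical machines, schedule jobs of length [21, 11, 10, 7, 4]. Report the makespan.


Jobs (LPT sorted): [21, 11, 10, 7, 4]
Machines: 2
  J=21 → Machine 1 (load: 0+21=21)
  J=11 → Machine 2 (load: 0+11=11)
  J=10 → Machine 2 (load: 11+10=21)
  J=7 → Machine 1 (load: 21+7=28)
  J=4 → Machine 2 (load: 21+4=25)
Machine loads: [28, 25]
Makespan = max = 28 time units


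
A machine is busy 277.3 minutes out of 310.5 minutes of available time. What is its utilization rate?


Utilization = busy / total × 100
= 277.3 / 310.5 × 100
= 89.3%


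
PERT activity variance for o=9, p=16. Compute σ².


σ² = ((p - o) / 6)² = (p - o)² / 36
= (16 - 9)² / 36
= 7² / 36
= 49 / 36
= 1.3611


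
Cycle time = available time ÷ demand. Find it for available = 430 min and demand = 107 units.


Cycle time = available time / demand
= 430 / 107
= 4.02 min/unit


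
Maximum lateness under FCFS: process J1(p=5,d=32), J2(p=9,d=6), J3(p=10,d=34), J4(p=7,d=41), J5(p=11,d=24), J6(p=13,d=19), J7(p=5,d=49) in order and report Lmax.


Lateness per job (L = C - d):
  J1: C=5, d=32, L=-27
  J2: C=14, d=6, L=8
  J3: C=24, d=34, L=-10
  J4: C=31, d=41, L=-10
  J5: C=42, d=24, L=18
  J6: C=55, d=19, L=36
  J7: C=60, d=49, L=11
Lmax = max(-27, 8, -10, -10, 18, 36, 11)
= 36


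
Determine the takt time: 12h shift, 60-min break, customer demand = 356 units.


Available = 12×60 - 60 = 660 min
Takt time = 660 / 356
= 1.85 min/unit


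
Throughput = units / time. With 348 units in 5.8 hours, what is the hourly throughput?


Throughput = units / time
= 348 / 5.8
= 60.0 units/hour


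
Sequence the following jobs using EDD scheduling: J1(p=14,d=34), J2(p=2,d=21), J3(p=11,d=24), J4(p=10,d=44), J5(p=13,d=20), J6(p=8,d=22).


EDD: sort by earliest due date
  J5: d=20, p=13
  J2: d=21, p=2
  J6: d=22, p=8
  J3: d=24, p=11
  J1: d=34, p=14
  J4: d=44, p=10
Order: J5 → J2 → J6 → J3 → J1 → J4


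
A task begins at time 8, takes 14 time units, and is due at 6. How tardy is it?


Completion = start + processing = 8 + 14 = 22
Tardiness = max(0, C - d) = max(0, 22 - 6)
= max(0, 16)
= 16


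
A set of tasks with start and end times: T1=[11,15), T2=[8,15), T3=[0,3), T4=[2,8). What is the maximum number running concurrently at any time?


Check each time point for overlaps:
  t=2: 2 tasks active (T3, T4)
Max concurrent = 2


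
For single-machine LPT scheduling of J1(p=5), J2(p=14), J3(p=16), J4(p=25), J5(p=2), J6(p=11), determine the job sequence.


LPT: sort by longest processing time first
  J4: p=25
  J3: p=16
  J2: p=14
  J6: p=11
  J1: p=5
  J5: p=2
Order: J4 → J3 → J2 → J6 → J1 → J5


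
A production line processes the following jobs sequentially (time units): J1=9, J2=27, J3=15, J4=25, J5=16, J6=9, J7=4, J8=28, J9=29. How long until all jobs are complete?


Sequential makespan: sum all processing times
= 9 + 27 + 15 + 25 + 16 + 9 + 4 + 28 + 29
= 162 time units


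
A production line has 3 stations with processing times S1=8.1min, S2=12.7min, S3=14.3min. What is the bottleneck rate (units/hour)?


Bottleneck = longest station time
Station times: [8.1, 12.7, 14.3]
Max = 14.3 min
Rate = 60 / 14.3
= 4.20 units/hour (bottleneck: 14.3min)


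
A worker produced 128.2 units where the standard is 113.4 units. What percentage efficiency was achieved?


Efficiency = (actual / standard) × 100
= (128.2 / 113.4) × 100
= 113.1%


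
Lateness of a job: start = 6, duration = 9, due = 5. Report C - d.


Completion = 6 + 9 = 15
Lateness = C - d = 15 - 5
= 10


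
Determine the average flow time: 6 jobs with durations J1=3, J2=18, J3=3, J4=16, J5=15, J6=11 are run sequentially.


Completion times:
  J1: completes at 3
  J2: completes at 21
  J3: completes at 24
  J4: completes at 40
  J5: completes at 55
  J6: completes at 66
Sum = 209
Average = 209/6
= 34.83


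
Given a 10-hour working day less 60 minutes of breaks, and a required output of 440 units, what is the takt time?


Available = 10×60 - 60 = 540 min
Takt time = 540 / 440
= 1.23 min/unit


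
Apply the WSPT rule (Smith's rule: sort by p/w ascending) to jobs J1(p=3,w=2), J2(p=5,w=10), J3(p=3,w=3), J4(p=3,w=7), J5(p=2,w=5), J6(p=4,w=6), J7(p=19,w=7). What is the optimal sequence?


WSPT (Smith's rule): sort by p/w ascending
  J5: p/w = 2/5 = 0.400
  J4: p/w = 3/7 = 0.429
  J2: p/w = 5/10 = 0.500
  J6: p/w = 4/6 = 0.667
  J3: p/w = 3/3 = 1.000
  J1: p/w = 3/2 = 1.500
  J7: p/w = 19/7 = 2.714
Order: J5 → J4 → J2 → J6 → J3 → J1 → J7


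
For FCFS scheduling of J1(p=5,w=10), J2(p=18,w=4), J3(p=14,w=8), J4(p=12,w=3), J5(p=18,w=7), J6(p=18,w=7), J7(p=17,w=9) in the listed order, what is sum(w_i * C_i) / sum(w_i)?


Completion times:
  J1: C=5, w×C=10×5=50
  J2: C=23, w×C=4×23=92
  J3: C=37, w×C=8×37=296
  J4: C=49, w×C=3×49=147
  J5: C=67, w×C=7×67=469
  J6: C=85, w×C=7×85=595
  J7: C=102, w×C=9×102=918
Sum w×C = 2567
Sum w = 48
Weighted avg = 2567/48
= 53.48


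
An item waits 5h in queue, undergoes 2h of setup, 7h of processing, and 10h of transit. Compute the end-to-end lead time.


Lead time = queue + setup + processing + transit
= 5 + 2 + 7 + 10
= 24 hours


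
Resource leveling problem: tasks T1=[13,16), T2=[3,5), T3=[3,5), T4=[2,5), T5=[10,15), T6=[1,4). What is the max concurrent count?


Check each time point for overlaps:
  t=3: 4 tasks active (T2, T3, T4, T6)
Max concurrent = 4


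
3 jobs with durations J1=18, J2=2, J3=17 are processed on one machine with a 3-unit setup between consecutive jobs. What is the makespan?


Makespan = Σ processing + (n-1) × setup
= (18 + 2 + 17) + (3-1)×3
= 37 + 6
= 43 time units


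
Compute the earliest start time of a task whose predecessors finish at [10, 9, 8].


ES = max of all predecessor completion times
Predecessors: [10, 9, 8]
ES = max(10, 9, 8)
= 10


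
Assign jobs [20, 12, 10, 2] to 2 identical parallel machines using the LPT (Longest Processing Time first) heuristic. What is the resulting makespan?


Jobs (LPT sorted): [20, 12, 10, 2]
Machines: 2
  J=20 → Machine 1 (load: 0+20=20)
  J=12 → Machine 2 (load: 0+12=12)
  J=10 → Machine 2 (load: 12+10=22)
  J=2 → Machine 1 (load: 20+2=22)
Machine loads: [22, 22]
Makespan = max = 22 time units


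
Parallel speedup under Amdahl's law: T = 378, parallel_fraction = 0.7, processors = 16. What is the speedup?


Amdahl's law: T_p = T × ((1-p) + p/N)
= 378 × ((1-0.7) + 0.7/16)
= 378 × (0.30 + 0.0437)
= 378 × 0.3438
= 129.94
Speedup = 378/129.94
= 2.91×


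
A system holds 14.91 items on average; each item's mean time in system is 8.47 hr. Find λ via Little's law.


Little's law: L = λW → λ = L / W
= 14.91 / 8.47
= 1.76 per hour


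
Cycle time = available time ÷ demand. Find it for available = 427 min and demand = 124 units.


Cycle time = available time / demand
= 427 / 124
= 3.44 min/unit


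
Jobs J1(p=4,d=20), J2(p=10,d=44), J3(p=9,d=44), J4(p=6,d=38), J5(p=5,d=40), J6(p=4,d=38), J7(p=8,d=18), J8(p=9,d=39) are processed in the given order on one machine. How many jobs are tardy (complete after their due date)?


Completion vs due date:
  J1: C=4, d=20 → on time
  J2: C=14, d=44 → on time
  J3: C=23, d=44 → on time
  J4: C=29, d=38 → on time
  J5: C=34, d=40 → on time
  J6: C=38, d=38 → on time
  J7: C=46, d=18 → TARDY
  J8: C=55, d=39 → TARDY
Tardy jobs: J7, J8
Count = 2


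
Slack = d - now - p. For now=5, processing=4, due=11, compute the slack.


Slack = due - current_time - processing
= 11 - 5 - 4
= 2


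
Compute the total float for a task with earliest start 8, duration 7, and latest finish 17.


EF = ES + duration = 8 + 7 = 15
LS = LF - duration = 17 - 7 = 10
Total Float = LF - EF = 17 - 15
(or LS - ES = 10 - 8)
= 2


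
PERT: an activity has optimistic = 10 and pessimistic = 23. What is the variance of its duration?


σ² = ((p - o) / 6)² = (p - o)² / 36
= (23 - 10)² / 36
= 13² / 36
= 169 / 36
= 4.6944


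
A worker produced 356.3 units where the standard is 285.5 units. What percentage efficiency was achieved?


Efficiency = (actual / standard) × 100
= (356.3 / 285.5) × 100
= 124.8%


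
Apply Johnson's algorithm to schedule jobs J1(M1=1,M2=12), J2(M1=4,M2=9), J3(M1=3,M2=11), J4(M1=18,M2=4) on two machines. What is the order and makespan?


Johnson's rule:
Group 1 (M1≤M2, sort by M1): ['J1', 'J3', 'J2']
Group 2 (M1>M2, sort desc M2): ['J4']
Sequence: J1 → J3 → J2 → J4
Makespan calculation:
  J1: M1 done=1, M2 done=13
  J3: M1 done=4, M2 done=24
  J2: M1 done=8, M2 done=33
  J4: M1 done=26, M2 done=37
= Sequence: J1 → J3 → J2 → J4, Makespan: 37


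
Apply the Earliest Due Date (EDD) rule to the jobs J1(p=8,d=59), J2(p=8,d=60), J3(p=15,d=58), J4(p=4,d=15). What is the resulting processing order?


EDD: sort by earliest due date
  J4: d=15, p=4
  J3: d=58, p=15
  J1: d=59, p=8
  J2: d=60, p=8
Order: J4 → J3 → J1 → J2


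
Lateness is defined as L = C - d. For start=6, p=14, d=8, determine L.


Completion = 6 + 14 = 20
Lateness = C - d = 20 - 8
= 12


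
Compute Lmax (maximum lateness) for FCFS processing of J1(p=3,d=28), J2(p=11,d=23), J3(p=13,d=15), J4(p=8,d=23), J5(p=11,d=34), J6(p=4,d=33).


Lateness per job (L = C - d):
  J1: C=3, d=28, L=-25
  J2: C=14, d=23, L=-9
  J3: C=27, d=15, L=12
  J4: C=35, d=23, L=12
  J5: C=46, d=34, L=12
  J6: C=50, d=33, L=17
Lmax = max(-25, -9, 12, 12, 12, 17)
= 17


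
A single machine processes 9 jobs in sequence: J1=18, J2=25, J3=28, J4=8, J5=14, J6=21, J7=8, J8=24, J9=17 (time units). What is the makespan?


Sequential makespan: sum all processing times
= 18 + 25 + 28 + 8 + 14 + 21 + 8 + 24 + 17
= 163 time units


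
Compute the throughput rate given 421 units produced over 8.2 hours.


Throughput = units / time
= 421 / 8.2
= 51.3 units/hour


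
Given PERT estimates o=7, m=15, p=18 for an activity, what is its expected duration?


te = (o + 4m + p) / 6
= (7 + 4×15 + 18) / 6
= (7 + 60 + 18) / 6
= 85 / 6
= 14.17


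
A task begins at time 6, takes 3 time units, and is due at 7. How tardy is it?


Completion = start + processing = 6 + 3 = 9
Tardiness = max(0, C - d) = max(0, 9 - 7)
= max(0, 2)
= 2


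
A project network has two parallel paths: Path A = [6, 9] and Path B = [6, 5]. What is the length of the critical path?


Path A: 6 + 9 = 15
Path B: 6 + 5 = 11
Critical path = longest = max(15, 11)
= 15 (Path A)


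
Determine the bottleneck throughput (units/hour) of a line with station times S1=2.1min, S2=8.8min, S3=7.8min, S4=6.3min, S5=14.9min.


Bottleneck = longest station time
Station times: [2.1, 8.8, 7.8, 6.3, 14.9]
Max = 14.9 min
Rate = 60 / 14.9
= 4.03 units/hour (bottleneck: 14.9min)


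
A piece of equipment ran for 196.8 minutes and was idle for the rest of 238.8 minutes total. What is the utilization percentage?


Utilization = busy / total × 100
= 196.8 / 238.8 × 100
= 82.4%


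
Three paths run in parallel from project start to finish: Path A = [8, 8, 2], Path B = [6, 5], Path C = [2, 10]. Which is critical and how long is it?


Path A: 8 + 8 + 2 = 18
Path B: 6 + 5 = 11
Path C: 2 + 10 = 12
Critical path = longest = max(18, 11, 12)
= 18 (Path A)


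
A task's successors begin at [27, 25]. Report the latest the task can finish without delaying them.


LF = min of all successor start times
Successors start at: [27, 25]
LF = min(27, 25)
= 25


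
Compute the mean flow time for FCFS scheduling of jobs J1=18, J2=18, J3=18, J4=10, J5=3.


Completion times:
  J1: completes at 18
  J2: completes at 36
  J3: completes at 54
  J4: completes at 64
  J5: completes at 67
Sum = 239
Average = 239/5
= 47.80


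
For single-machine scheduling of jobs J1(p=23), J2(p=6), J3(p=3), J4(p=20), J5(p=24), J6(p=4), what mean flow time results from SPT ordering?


SPT order: J3 → J6 → J2 → J4 → J1 → J5
Completion times:
  J3: C=3
  J6: C=7
  J2: C=13
  J4: C=33
  J1: C=56
  J5: C=80
Sum = 192, n = 6
Mean flow = 192/6
= 32.00


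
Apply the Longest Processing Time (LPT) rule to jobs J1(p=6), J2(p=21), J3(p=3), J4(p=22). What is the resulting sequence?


LPT: sort by longest processing time first
  J4: p=22
  J2: p=21
  J1: p=6
  J3: p=3
Order: J4 → J2 → J1 → J3


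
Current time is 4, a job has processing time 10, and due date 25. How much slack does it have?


Slack = due - current_time - processing
= 25 - 4 - 10
= 11


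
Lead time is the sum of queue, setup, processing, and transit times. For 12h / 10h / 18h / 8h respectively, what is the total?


Lead time = queue + setup + processing + transit
= 12 + 10 + 18 + 8
= 48 hours


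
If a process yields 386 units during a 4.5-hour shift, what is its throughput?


Throughput = units / time
= 386 / 4.5
= 85.8 units/hour


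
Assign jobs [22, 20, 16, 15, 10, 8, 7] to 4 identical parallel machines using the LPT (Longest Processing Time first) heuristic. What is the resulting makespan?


Jobs (LPT sorted): [22, 20, 16, 15, 10, 8, 7]
Machines: 4
  J=22 → Machine 1 (load: 0+22=22)
  J=20 → Machine 2 (load: 0+20=20)
  J=16 → Machine 3 (load: 0+16=16)
  J=15 → Machine 4 (load: 0+15=15)
  J=10 → Machine 4 (load: 15+10=25)
  J=8 → Machine 3 (load: 16+8=24)
  J=7 → Machine 2 (load: 20+7=27)
Machine loads: [22, 27, 24, 25]
Makespan = max = 27 time units


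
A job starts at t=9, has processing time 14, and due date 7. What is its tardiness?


Completion = start + processing = 9 + 14 = 23
Tardiness = max(0, C - d) = max(0, 23 - 7)
= max(0, 16)
= 16


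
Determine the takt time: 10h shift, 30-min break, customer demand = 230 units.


Available = 10×60 - 30 = 570 min
Takt time = 570 / 230
= 2.48 min/unit


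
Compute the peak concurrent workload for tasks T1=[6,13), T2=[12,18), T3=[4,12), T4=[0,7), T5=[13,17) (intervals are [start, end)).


Check each time point for overlaps:
  t=6: 3 tasks active (T1, T3, T4)
Max concurrent = 3


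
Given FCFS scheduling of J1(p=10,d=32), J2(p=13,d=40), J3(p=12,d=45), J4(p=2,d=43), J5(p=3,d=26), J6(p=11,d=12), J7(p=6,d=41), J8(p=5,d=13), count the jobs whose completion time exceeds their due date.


Completion vs due date:
  J1: C=10, d=32 → on time
  J2: C=23, d=40 → on time
  J3: C=35, d=45 → on time
  J4: C=37, d=43 → on time
  J5: C=40, d=26 → TARDY
  J6: C=51, d=12 → TARDY
  J7: C=57, d=41 → TARDY
  J8: C=62, d=13 → TARDY
Tardy jobs: J5, J6, J7, J8
Count = 4


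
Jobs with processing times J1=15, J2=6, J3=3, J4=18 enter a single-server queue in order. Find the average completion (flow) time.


Completion times:
  J1: completes at 15
  J2: completes at 21
  J3: completes at 24
  J4: completes at 42
Sum = 102
Average = 102/4
= 25.50


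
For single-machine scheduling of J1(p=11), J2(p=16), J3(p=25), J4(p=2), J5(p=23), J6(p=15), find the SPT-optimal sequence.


SPT: sort by shortest processing time
  J4: p=2
  J1: p=11
  J6: p=15
  J2: p=16
  J5: p=23
  J3: p=25
Order: J4 → J1 → J6 → J2 → J5 → J3


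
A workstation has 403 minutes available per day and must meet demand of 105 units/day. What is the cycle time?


Cycle time = available time / demand
= 403 / 105
= 3.84 min/unit


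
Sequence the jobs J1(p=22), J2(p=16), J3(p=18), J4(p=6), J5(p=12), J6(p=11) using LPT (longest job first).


LPT: sort by longest processing time first
  J1: p=22
  J3: p=18
  J2: p=16
  J5: p=12
  J6: p=11
  J4: p=6
Order: J1 → J3 → J2 → J5 → J6 → J4


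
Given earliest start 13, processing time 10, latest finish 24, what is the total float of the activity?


EF = ES + duration = 13 + 10 = 23
LS = LF - duration = 24 - 10 = 14
Total Float = LF - EF = 24 - 23
(or LS - ES = 14 - 13)
= 1


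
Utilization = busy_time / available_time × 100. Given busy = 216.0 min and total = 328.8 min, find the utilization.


Utilization = busy / total × 100
= 216.0 / 328.8 × 100
= 65.7%


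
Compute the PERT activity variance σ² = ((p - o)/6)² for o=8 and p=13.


σ² = ((p - o) / 6)² = (p - o)² / 36
= (13 - 8)² / 36
= 5² / 36
= 25 / 36
= 0.6944


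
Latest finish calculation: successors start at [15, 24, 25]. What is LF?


LF = min of all successor start times
Successors start at: [15, 24, 25]
LF = min(15, 24, 25)
= 15


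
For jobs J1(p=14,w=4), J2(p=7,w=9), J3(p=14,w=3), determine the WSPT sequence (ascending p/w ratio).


WSPT (Smith's rule): sort by p/w ascending
  J2: p/w = 7/9 = 0.778
  J1: p/w = 14/4 = 3.500
  J3: p/w = 14/3 = 4.667
Order: J2 → J1 → J3


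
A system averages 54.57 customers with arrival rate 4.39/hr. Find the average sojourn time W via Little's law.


Little's law: L = λW → W = L / λ
= 54.57 / 4.39
= 12.43 hours


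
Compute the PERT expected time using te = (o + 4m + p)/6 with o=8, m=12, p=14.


te = (o + 4m + p) / 6
= (8 + 4×12 + 14) / 6
= (8 + 48 + 14) / 6
= 70 / 6
= 11.67


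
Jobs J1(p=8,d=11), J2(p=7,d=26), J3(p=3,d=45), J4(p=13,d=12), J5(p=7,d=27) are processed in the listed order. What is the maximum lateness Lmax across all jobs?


Lateness per job (L = C - d):
  J1: C=8, d=11, L=-3
  J2: C=15, d=26, L=-11
  J3: C=18, d=45, L=-27
  J4: C=31, d=12, L=19
  J5: C=38, d=27, L=11
Lmax = max(-3, -11, -27, 19, 11)
= 19


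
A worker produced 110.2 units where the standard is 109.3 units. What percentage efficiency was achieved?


Efficiency = (actual / standard) × 100
= (110.2 / 109.3) × 100
= 100.8%


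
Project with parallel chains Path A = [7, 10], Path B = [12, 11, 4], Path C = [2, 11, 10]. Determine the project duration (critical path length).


Path A: 7 + 10 = 17
Path B: 12 + 11 + 4 = 27
Path C: 2 + 11 + 10 = 23
Critical path = longest = max(17, 27, 23)
= 27 (Path B)


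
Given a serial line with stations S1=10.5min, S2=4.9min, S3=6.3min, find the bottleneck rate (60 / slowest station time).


Bottleneck = longest station time
Station times: [10.5, 4.9, 6.3]
Max = 10.5 min
Rate = 60 / 10.5
= 5.71 units/hour (bottleneck: 10.5min)


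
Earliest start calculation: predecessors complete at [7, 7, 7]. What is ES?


ES = max of all predecessor completion times
Predecessors: [7, 7, 7]
ES = max(7, 7, 7)
= 7


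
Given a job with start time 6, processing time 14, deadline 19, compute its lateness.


Completion = 6 + 14 = 20
Lateness = C - d = 20 - 19
= 1


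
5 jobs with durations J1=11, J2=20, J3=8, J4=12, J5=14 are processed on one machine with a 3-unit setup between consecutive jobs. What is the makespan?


Makespan = Σ processing + (n-1) × setup
= (11 + 20 + 8 + 12 + 14) + (5-1)×3
= 65 + 12
= 77 time units


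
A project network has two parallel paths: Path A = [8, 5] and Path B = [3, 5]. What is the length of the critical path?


Path A: 8 + 5 = 13
Path B: 3 + 5 = 8
Critical path = longest = max(13, 8)
= 13 (Path A)


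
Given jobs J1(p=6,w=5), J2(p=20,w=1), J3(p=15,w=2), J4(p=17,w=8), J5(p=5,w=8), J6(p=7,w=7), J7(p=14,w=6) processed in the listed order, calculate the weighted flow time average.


Completion times:
  J1: C=6, w×C=5×6=30
  J2: C=26, w×C=1×26=26
  J3: C=41, w×C=2×41=82
  J4: C=58, w×C=8×58=464
  J5: C=63, w×C=8×63=504
  J6: C=70, w×C=7×70=490
  J7: C=84, w×C=6×84=504
Sum w×C = 2100
Sum w = 37
Weighted avg = 2100/37
= 56.76


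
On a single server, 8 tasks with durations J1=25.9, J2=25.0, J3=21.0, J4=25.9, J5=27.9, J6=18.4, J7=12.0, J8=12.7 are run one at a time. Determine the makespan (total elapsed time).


Sequential makespan: sum all processing times
= 25.9 + 25.0 + 21.0 + 25.9 + 27.9 + 18.4 + 12.0 + 12.7
= 168.8 time units


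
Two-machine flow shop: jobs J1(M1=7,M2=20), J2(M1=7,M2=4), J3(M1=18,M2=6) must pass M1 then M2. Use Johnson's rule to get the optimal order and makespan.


Johnson's rule:
Group 1 (M1≤M2, sort by M1): ['J1']
Group 2 (M1>M2, sort desc M2): ['J3', 'J2']
Sequence: J1 → J3 → J2
Makespan calculation:
  J1: M1 done=7, M2 done=27
  J3: M1 done=25, M2 done=33
  J2: M1 done=32, M2 done=37
= Sequence: J1 → J3 → J2, Makespan: 37


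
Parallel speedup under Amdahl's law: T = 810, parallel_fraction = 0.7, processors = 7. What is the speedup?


Amdahl's law: T_p = T × ((1-p) + p/N)
= 810 × ((1-0.7) + 0.7/7)
= 810 × (0.30 + 0.1000)
= 810 × 0.4000
= 324.00
Speedup = 810/324.00
= 2.50×


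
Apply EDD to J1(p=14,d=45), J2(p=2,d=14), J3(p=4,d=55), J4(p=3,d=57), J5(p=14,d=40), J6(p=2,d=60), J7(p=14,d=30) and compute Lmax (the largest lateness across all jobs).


EDD order: J2 → J7 → J5 → J1 → J3 → J4 → J6
Completion and lateness:
  J2: C=2, d=14, L=2-14=-12
  J7: C=16, d=30, L=16-30=-14
  J5: C=30, d=40, L=30-40=-10
  J1: C=44, d=45, L=44-45=-1
  J3: C=48, d=55, L=48-55=-7
  J4: C=51, d=57, L=51-57=-6
  J6: C=53, d=60, L=53-60=-7
Lmax = max(-12, -14, -10, -1, -7, -6, -7)
= -1


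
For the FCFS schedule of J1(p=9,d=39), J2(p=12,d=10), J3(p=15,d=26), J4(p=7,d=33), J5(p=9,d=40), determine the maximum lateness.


Lateness per job (L = C - d):
  J1: C=9, d=39, L=-30
  J2: C=21, d=10, L=11
  J3: C=36, d=26, L=10
  J4: C=43, d=33, L=10
  J5: C=52, d=40, L=12
Lmax = max(-30, 11, 10, 10, 12)
= 12


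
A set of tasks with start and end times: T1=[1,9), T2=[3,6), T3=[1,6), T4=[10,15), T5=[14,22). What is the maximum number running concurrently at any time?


Check each time point for overlaps:
  t=3: 3 tasks active (T1, T2, T3)
Max concurrent = 3


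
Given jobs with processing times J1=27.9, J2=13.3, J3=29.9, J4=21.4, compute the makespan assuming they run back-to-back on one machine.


Sequential makespan: sum all processing times
= 27.9 + 13.3 + 29.9 + 21.4
= 92.5 time units


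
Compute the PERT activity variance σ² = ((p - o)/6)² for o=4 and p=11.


σ² = ((p - o) / 6)² = (p - o)² / 36
= (11 - 4)² / 36
= 7² / 36
= 49 / 36
= 1.3611


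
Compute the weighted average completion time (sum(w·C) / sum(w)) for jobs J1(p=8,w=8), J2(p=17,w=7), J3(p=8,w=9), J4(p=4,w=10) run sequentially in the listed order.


Completion times:
  J1: C=8, w×C=8×8=64
  J2: C=25, w×C=7×25=175
  J3: C=33, w×C=9×33=297
  J4: C=37, w×C=10×37=370
Sum w×C = 906
Sum w = 34
Weighted avg = 906/34
= 26.65


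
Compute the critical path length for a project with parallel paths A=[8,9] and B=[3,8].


Path A: 8 + 9 = 17
Path B: 3 + 8 = 11
Critical path = longest = max(17, 11)
= 17 (Path A)


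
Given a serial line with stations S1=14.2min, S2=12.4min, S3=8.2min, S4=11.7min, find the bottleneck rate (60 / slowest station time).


Bottleneck = longest station time
Station times: [14.2, 12.4, 8.2, 11.7]
Max = 14.2 min
Rate = 60 / 14.2
= 4.23 units/hour (bottleneck: 14.2min)


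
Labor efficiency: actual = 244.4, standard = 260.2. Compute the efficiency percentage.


Efficiency = (actual / standard) × 100
= (244.4 / 260.2) × 100
= 93.9%


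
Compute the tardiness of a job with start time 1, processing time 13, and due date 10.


Completion = start + processing = 1 + 13 = 14
Tardiness = max(0, C - d) = max(0, 14 - 10)
= max(0, 4)
= 4


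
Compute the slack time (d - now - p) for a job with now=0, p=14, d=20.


Slack = due - current_time - processing
= 20 - 0 - 14
= 6


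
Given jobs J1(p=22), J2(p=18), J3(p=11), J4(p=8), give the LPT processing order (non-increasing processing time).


LPT: sort by longest processing time first
  J1: p=22
  J2: p=18
  J3: p=11
  J4: p=8
Order: J1 → J2 → J3 → J4


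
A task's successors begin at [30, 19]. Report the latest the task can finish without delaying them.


LF = min of all successor start times
Successors start at: [30, 19]
LF = min(30, 19)
= 19


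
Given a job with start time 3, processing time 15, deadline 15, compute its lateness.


Completion = 3 + 15 = 18
Lateness = C - d = 18 - 15
= 3


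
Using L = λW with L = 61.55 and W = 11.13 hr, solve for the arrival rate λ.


Little's law: L = λW → λ = L / W
= 61.55 / 11.13
= 5.53 per hour


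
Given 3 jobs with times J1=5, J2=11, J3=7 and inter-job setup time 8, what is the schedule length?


Makespan = Σ processing + (n-1) × setup
= (5 + 11 + 7) + (3-1)×8
= 23 + 16
= 39 time units


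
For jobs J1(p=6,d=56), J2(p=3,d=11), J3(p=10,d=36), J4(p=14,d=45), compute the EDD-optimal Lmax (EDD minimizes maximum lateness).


EDD order: J2 → J3 → J4 → J1
Completion and lateness:
  J2: C=3, d=11, L=3-11=-8
  J3: C=13, d=36, L=13-36=-23
  J4: C=27, d=45, L=27-45=-18
  J1: C=33, d=56, L=33-56=-23
Lmax = max(-8, -23, -18, -23)
= -8


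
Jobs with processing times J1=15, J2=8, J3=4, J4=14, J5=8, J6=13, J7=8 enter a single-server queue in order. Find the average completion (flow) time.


Completion times:
  J1: completes at 15
  J2: completes at 23
  J3: completes at 27
  J4: completes at 41
  J5: completes at 49
  J6: completes at 62
  J7: completes at 70
Sum = 287
Average = 287/7
= 41.00


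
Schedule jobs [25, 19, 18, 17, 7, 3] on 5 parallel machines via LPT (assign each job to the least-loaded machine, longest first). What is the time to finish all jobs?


Jobs (LPT sorted): [25, 19, 18, 17, 7, 3]
Machines: 5
  J=25 → Machine 1 (load: 0+25=25)
  J=19 → Machine 2 (load: 0+19=19)
  J=18 → Machine 3 (load: 0+18=18)
  J=17 → Machine 4 (load: 0+17=17)
  J=7 → Machine 5 (load: 0+7=7)
  J=3 → Machine 5 (load: 7+3=10)
Machine loads: [25, 19, 18, 17, 10]
Makespan = max = 25 time units


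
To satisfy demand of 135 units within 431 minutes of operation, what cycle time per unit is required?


Cycle time = available time / demand
= 431 / 135
= 3.19 min/unit


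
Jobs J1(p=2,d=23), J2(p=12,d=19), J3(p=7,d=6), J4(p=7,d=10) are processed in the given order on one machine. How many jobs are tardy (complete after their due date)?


Completion vs due date:
  J1: C=2, d=23 → on time
  J2: C=14, d=19 → on time
  J3: C=21, d=6 → TARDY
  J4: C=28, d=10 → TARDY
Tardy jobs: J3, J4
Count = 2


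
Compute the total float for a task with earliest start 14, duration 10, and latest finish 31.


EF = ES + duration = 14 + 10 = 24
LS = LF - duration = 31 - 10 = 21
Total Float = LF - EF = 31 - 24
(or LS - ES = 21 - 14)
= 7


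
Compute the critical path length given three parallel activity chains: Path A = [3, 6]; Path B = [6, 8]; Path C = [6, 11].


Path A: 3 + 6 = 9
Path B: 6 + 8 = 14
Path C: 6 + 11 = 17
Critical path = longest = max(9, 14, 17)
= 17 (Path C)


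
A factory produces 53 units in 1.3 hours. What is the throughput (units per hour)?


Throughput = units / time
= 53 / 1.3
= 40.8 units/hour


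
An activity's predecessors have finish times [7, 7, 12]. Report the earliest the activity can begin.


ES = max of all predecessor completion times
Predecessors: [7, 7, 12]
ES = max(7, 7, 12)
= 12


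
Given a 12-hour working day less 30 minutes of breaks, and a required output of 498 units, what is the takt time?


Available = 12×60 - 30 = 690 min
Takt time = 690 / 498
= 1.39 min/unit


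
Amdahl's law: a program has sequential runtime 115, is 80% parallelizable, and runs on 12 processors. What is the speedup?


Amdahl's law: T_p = T × ((1-p) + p/N)
= 115 × ((1-0.8) + 0.8/12)
= 115 × (0.20 + 0.0667)
= 115 × 0.2667
= 30.67
Speedup = 115/30.67
= 3.75×


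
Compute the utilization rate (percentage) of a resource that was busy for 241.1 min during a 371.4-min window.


Utilization = busy / total × 100
= 241.1 / 371.4 × 100
= 64.9%


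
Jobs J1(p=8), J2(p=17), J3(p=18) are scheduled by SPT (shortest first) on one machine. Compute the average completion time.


SPT order: J1 → J2 → J3
Completion times:
  J1: C=8
  J2: C=25
  J3: C=43
Sum = 76, n = 3
Mean flow = 76/3
= 25.33


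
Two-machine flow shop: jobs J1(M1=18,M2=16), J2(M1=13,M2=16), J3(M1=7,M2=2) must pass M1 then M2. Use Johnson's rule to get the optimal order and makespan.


Johnson's rule:
Group 1 (M1≤M2, sort by M1): ['J2']
Group 2 (M1>M2, sort desc M2): ['J1', 'J3']
Sequence: J2 → J1 → J3
Makespan calculation:
  J2: M1 done=13, M2 done=29
  J1: M1 done=31, M2 done=47
  J3: M1 done=38, M2 done=49
= Sequence: J2 → J1 → J3, Makespan: 49


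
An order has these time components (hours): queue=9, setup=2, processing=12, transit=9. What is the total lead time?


Lead time = queue + setup + processing + transit
= 9 + 2 + 12 + 9
= 32 hours


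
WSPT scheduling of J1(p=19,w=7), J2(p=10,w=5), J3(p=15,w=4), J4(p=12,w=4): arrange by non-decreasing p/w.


WSPT (Smith's rule): sort by p/w ascending
  J2: p/w = 10/5 = 2.000
  J1: p/w = 19/7 = 2.714
  J4: p/w = 12/4 = 3.000
  J3: p/w = 15/4 = 3.750
Order: J2 → J1 → J4 → J3


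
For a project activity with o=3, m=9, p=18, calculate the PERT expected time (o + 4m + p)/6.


te = (o + 4m + p) / 6
= (3 + 4×9 + 18) / 6
= (3 + 36 + 18) / 6
= 57 / 6
= 9.50


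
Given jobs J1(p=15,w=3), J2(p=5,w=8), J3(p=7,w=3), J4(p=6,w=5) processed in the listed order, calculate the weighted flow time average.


Completion times:
  J1: C=15, w×C=3×15=45
  J2: C=20, w×C=8×20=160
  J3: C=27, w×C=3×27=81
  J4: C=33, w×C=5×33=165
Sum w×C = 451
Sum w = 19
Weighted avg = 451/19
= 23.74


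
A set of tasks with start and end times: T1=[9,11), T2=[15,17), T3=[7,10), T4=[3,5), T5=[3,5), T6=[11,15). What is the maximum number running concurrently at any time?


Check each time point for overlaps:
  t=3: 2 tasks active (T4, T5)
Max concurrent = 2


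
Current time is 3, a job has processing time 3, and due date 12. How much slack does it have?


Slack = due - current_time - processing
= 12 - 3 - 3
= 6


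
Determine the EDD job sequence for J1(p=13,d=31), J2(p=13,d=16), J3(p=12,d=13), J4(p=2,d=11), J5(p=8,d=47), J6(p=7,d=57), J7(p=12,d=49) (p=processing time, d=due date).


EDD: sort by earliest due date
  J4: d=11, p=2
  J3: d=13, p=12
  J2: d=16, p=13
  J1: d=31, p=13
  J5: d=47, p=8
  J7: d=49, p=12
  J6: d=57, p=7
Order: J4 → J3 → J2 → J1 → J5 → J7 → J6


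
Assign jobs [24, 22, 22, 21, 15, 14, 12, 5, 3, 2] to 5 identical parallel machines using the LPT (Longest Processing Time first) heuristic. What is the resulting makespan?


Jobs (LPT sorted): [24, 22, 22, 21, 15, 14, 12, 5, 3, 2]
Machines: 5
  J=24 → Machine 1 (load: 0+24=24)
  J=22 → Machine 2 (load: 0+22=22)
  J=22 → Machine 3 (load: 0+22=22)
  J=21 → Machine 4 (load: 0+21=21)
  J=15 → Machine 5 (load: 0+15=15)
  J=14 → Machine 5 (load: 15+14=29)
  J=12 → Machine 4 (load: 21+12=33)
  J=5 → Machine 2 (load: 22+5=27)
  J=3 → Machine 3 (load: 22+3=25)
  J=2 → Machine 1 (load: 24+2=26)
Machine loads: [26, 27, 25, 33, 29]
Makespan = max = 33 time units


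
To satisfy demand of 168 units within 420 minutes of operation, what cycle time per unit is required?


Cycle time = available time / demand
= 420 / 168
= 2.50 min/unit


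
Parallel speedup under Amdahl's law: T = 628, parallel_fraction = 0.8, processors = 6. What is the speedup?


Amdahl's law: T_p = T × ((1-p) + p/N)
= 628 × ((1-0.8) + 0.8/6)
= 628 × (0.20 + 0.1333)
= 628 × 0.3333
= 209.33
Speedup = 628/209.33
= 3.00×


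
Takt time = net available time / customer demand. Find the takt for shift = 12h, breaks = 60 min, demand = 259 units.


Available = 12×60 - 60 = 660 min
Takt time = 660 / 259
= 2.55 min/unit


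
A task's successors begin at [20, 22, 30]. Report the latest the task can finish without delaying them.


LF = min of all successor start times
Successors start at: [20, 22, 30]
LF = min(20, 22, 30)
= 20


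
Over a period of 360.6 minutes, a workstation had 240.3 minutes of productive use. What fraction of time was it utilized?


Utilization = busy / total × 100
= 240.3 / 360.6 × 100
= 66.6%


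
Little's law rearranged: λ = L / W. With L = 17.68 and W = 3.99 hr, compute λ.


Little's law: L = λW → λ = L / W
= 17.68 / 3.99
= 4.43 per hour


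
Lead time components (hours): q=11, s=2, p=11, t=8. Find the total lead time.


Lead time = queue + setup + processing + transit
= 11 + 2 + 11 + 8
= 32 hours


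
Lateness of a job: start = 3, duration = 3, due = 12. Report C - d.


Completion = 3 + 3 = 6
Lateness = C - d = 6 - 12
= -6


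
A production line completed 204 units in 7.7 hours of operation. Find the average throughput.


Throughput = units / time
= 204 / 7.7
= 26.5 units/hour


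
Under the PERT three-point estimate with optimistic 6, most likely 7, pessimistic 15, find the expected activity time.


te = (o + 4m + p) / 6
= (6 + 4×7 + 15) / 6
= (6 + 28 + 15) / 6
= 49 / 6
= 8.17


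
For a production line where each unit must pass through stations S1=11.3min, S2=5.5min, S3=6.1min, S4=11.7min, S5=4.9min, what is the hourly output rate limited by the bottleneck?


Bottleneck = longest station time
Station times: [11.3, 5.5, 6.1, 11.7, 4.9]
Max = 11.7 min
Rate = 60 / 11.7
= 5.13 units/hour (bottleneck: 11.7min)


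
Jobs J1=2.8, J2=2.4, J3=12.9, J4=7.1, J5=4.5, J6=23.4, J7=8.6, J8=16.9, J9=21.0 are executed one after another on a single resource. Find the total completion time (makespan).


Sequential makespan: sum all processing times
= 2.8 + 2.4 + 12.9 + 7.1 + 4.5 + 23.4 + 8.6 + 16.9 + 21.0
= 99.6 time units


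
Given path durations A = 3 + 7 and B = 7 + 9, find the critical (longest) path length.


Path A: 3 + 7 = 10
Path B: 7 + 9 = 16
Critical path = longest = max(10, 16)
= 16 (Path B)


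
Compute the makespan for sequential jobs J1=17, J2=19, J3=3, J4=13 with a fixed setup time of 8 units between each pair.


Makespan = Σ processing + (n-1) × setup
= (17 + 19 + 3 + 13) + (4-1)×8
= 52 + 24
= 76 time units


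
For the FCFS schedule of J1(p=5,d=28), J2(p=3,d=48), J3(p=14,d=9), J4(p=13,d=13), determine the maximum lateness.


Lateness per job (L = C - d):
  J1: C=5, d=28, L=-23
  J2: C=8, d=48, L=-40
  J3: C=22, d=9, L=13
  J4: C=35, d=13, L=22
Lmax = max(-23, -40, 13, 22)
= 22


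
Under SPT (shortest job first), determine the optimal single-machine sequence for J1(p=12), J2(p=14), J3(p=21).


SPT: sort by shortest processing time
  J1: p=12
  J2: p=14
  J3: p=21
Order: J1 → J2 → J3


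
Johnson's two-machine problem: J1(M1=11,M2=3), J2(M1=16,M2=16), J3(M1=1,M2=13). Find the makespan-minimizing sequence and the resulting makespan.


Johnson's rule:
Group 1 (M1≤M2, sort by M1): ['J3', 'J2']
Group 2 (M1>M2, sort desc M2): ['J1']
Sequence: J3 → J2 → J1
Makespan calculation:
  J3: M1 done=1, M2 done=14
  J2: M1 done=17, M2 done=33
  J1: M1 done=28, M2 done=36
= Sequence: J3 → J2 → J1, Makespan: 36


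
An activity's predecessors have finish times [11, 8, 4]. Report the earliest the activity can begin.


ES = max of all predecessor completion times
Predecessors: [11, 8, 4]
ES = max(11, 8, 4)
= 11


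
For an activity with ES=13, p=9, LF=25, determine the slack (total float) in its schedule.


EF = ES + duration = 13 + 9 = 22
LS = LF - duration = 25 - 9 = 16
Total Float = LF - EF = 25 - 22
(or LS - ES = 16 - 13)
= 3


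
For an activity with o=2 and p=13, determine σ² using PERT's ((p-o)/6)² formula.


σ² = ((p - o) / 6)² = (p - o)² / 36
= (13 - 2)² / 36
= 11² / 36
= 121 / 36
= 3.3611


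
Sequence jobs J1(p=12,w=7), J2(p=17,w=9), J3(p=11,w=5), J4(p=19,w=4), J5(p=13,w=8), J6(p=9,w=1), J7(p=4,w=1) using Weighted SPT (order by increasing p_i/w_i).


WSPT (Smith's rule): sort by p/w ascending
  J5: p/w = 13/8 = 1.625
  J1: p/w = 12/7 = 1.714
  J2: p/w = 17/9 = 1.889
  J3: p/w = 11/5 = 2.200
  J7: p/w = 4/1 = 4.000
  J4: p/w = 19/4 = 4.750
  J6: p/w = 9/1 = 9.000
Order: J5 → J1 → J2 → J3 → J7 → J4 → J6


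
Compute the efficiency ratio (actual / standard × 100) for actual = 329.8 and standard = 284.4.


Efficiency = (actual / standard) × 100
= (329.8 / 284.4) × 100
= 116.0%


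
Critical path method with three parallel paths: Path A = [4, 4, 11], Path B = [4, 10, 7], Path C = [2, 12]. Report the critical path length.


Path A: 4 + 4 + 11 = 19
Path B: 4 + 10 + 7 = 21
Path C: 2 + 12 = 14
Critical path = longest = max(19, 21, 14)
= 21 (Path B)


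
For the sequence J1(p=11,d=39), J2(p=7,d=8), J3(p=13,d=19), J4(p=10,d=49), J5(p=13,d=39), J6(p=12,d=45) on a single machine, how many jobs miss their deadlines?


Completion vs due date:
  J1: C=11, d=39 → on time
  J2: C=18, d=8 → TARDY
  J3: C=31, d=19 → TARDY
  J4: C=41, d=49 → on time
  J5: C=54, d=39 → TARDY
  J6: C=66, d=45 → TARDY
Tardy jobs: J2, J3, J5, J6
Count = 4


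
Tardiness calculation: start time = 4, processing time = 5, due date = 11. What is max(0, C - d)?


Completion = start + processing = 4 + 5 = 9
Tardiness = max(0, C - d) = max(0, 9 - 11)
= max(0, -2)
= 0


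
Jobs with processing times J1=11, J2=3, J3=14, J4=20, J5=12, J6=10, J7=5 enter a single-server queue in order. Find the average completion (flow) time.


Completion times:
  J1: completes at 11
  J2: completes at 14
  J3: completes at 28
  J4: completes at 48
  J5: completes at 60
  J6: completes at 70
  J7: completes at 75
Sum = 306
Average = 306/7
= 43.71


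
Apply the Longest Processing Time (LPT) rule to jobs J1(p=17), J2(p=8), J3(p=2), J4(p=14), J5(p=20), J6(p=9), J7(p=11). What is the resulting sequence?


LPT: sort by longest processing time first
  J5: p=20
  J1: p=17
  J4: p=14
  J7: p=11
  J6: p=9
  J2: p=8
  J3: p=2
Order: J5 → J1 → J4 → J7 → J6 → J2 → J3


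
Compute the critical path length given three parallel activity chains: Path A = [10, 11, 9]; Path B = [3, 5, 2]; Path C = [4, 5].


Path A: 10 + 11 + 9 = 30
Path B: 3 + 5 + 2 = 10
Path C: 4 + 5 = 9
Critical path = longest = max(30, 10, 9)
= 30 (Path A)


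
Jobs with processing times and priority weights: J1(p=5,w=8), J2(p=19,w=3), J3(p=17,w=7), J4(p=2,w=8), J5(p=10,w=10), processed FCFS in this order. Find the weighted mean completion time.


Completion times:
  J1: C=5, w×C=8×5=40
  J2: C=24, w×C=3×24=72
  J3: C=41, w×C=7×41=287
  J4: C=43, w×C=8×43=344
  J5: C=53, w×C=10×53=530
Sum w×C = 1273
Sum w = 36
Weighted avg = 1273/36
= 35.36


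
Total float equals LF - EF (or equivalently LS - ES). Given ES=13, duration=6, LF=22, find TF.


EF = ES + duration = 13 + 6 = 19
LS = LF - duration = 22 - 6 = 16
Total Float = LF - EF = 22 - 19
(or LS - ES = 16 - 13)
= 3
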